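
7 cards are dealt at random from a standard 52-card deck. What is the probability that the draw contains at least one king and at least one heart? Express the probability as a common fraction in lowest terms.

There are C(52,7) = 133784560 possible draws.
By inclusion-exclusion on the complements, draws missing all kings or all hearts: C(48,7) + C(39,7) − C(36,7) = 73629072 + 15380937 − 8347680 = 80662329.
So draws with at least one of each: 133784560 − 80662329 = 53122231, probability 53122231/133784560.

53122231/133784560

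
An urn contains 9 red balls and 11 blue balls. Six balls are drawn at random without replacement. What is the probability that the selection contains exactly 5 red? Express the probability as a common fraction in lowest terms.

231/6460

Total number of selections: C(20,6) = 38760.
Selections with exactly 5 red: choose 5 of the 9 red and 1 of the 11 blue, C(9,5)·C(11,1) = 126·11 = 1386.
Probability = 1386/38760 = 231/6460.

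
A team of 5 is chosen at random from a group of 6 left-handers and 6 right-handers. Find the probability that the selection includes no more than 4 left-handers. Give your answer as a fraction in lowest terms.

There are C(12,5) = 792 ways to choose the 5.
The complement is exactly 5 left-handers: C(6,5)·C(6,0) = 6.
Probability = 1 − 6/792 = 786/792 = 131/132.

131/132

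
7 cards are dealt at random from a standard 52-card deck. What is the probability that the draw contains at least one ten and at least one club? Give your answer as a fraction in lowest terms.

There are C(52,7) = 133784560 possible draws.
By inclusion-exclusion on the complements, draws missing all tens or all clubs: C(48,7) + C(39,7) − C(36,7) = 73629072 + 15380937 − 8347680 = 80662329.
So draws with at least one of each: 133784560 − 80662329 = 53122231, probability 53122231/133784560.

53122231/133784560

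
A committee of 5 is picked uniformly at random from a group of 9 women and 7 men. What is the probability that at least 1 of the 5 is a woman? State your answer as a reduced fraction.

Total selections: C(16,5) = 4368.
Favorable selections (at least 1 woman): C(9,1)·C(7,4) + C(9,2)·C(7,3) + C(9,3)·C(7,2) + C(9,4)·C(7,1) + C(9,5)·C(7,0) = 315 + 1260 + 1764 + 882 + 126 = 4347.
Probability = 4347/4368 = 207/208.

207/208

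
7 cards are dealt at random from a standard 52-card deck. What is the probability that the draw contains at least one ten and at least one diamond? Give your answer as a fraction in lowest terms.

There are C(52,7) = 133784560 possible draws.
By inclusion-exclusion on the complements, draws missing all tens or all diamonds: C(48,7) + C(39,7) − C(36,7) = 73629072 + 15380937 − 8347680 = 80662329.
So draws with at least one of each: 133784560 − 80662329 = 53122231, probability 53122231/133784560.

53122231/133784560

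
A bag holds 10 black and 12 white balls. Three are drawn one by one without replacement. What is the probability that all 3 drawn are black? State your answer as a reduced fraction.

Multiply the conditional probabilities at each draw: 10/22 · 9/21 · 8/20 = 720/9240 = 6/77.

6/77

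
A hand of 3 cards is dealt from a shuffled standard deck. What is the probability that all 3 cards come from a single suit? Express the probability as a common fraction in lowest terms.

There are C(52,3) = 22100 possible 3-card hands.
Hands of one suit: 4 suits × C(13,3) = 4·286 = 1144.
Probability = 1144/22100 = 22/425.

22/425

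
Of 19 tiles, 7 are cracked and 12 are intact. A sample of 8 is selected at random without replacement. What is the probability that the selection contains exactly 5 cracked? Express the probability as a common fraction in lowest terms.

Total number of selections: C(19,8) = 75582.
Selections with exactly 5 cracked: choose 5 of the 7 cracked and 3 of the 12 intact, C(7,5)·C(12,3) = 21·220 = 4620.
Probability = 4620/75582 = 770/12597.

770/12597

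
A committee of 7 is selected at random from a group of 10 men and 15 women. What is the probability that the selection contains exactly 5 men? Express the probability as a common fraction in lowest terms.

1323/24035

Total number of selections: C(25,7) = 480700.
Selections with exactly 5 men: choose 5 of the 10 men and 2 of the 15 women, C(10,5)·C(15,2) = 252·105 = 26460.
Probability = 26460/480700 = 1323/24035.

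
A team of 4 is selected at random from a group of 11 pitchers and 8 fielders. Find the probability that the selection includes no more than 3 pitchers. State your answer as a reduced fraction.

591/646

There are C(19,4) = 3876 ways to choose the 4.
The complement is exactly 4 pitchers: C(11,4)·C(8,0) = 330.
Probability = 1 − 330/3876 = 3546/3876 = 591/646.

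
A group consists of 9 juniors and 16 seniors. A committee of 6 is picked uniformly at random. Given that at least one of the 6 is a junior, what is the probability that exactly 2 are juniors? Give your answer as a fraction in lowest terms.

Work in counts. Selections with at least one junior: C(25,6) − C(16,6) = 177100 − 8008 = 169092.
Of those, selections where exactly 2 are juniors: C(9,2)·C(16,4) = 36·1820 = 65520.
Conditional probability = 65520/169092 = 260/671.

260/671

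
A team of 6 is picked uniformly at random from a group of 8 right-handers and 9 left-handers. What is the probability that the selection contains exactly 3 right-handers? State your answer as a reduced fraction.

There are C(17,6) = 12376 ways to choose 6 from 17.
Selections with exactly 3 right-handers: choose 3 of the 8 right-handers and 3 of the 9 left-handers, C(8,3)·C(9,3) = 56·84 = 4704.
Probability = 4704/12376 = 84/221.

84/221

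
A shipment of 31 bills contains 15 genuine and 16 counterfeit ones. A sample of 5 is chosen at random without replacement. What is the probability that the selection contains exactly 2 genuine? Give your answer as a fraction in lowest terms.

The sample space is all 5-subsets of the 31: C(31,5) = 169911.
Selections with exactly 2 genuine: choose 2 of the 15 genuine and 3 of the 16 counterfeit, C(15,2)·C(16,3) = 105·560 = 58800.
Probability = 58800/169911 = 2800/8091.

2800/8091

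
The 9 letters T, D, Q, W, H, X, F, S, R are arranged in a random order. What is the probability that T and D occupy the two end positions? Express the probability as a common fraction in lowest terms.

1/36

There are 9! = 362880 arrangements.
Place T and D at the ends in 2 ways, arrange the remaining 7 in 7! = 5040 ways: 2·5040 = 10080.
Probability = 10080/362880 = 1/36.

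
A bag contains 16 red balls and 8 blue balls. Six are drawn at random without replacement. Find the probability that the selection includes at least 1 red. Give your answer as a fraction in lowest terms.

Total selections: C(24,6) = 134596.
The complement is all 6 are blue: C(8,6) = 28.
Probability = 1 − 28/134596 = 134568/134596 = 4806/4807.

4806/4807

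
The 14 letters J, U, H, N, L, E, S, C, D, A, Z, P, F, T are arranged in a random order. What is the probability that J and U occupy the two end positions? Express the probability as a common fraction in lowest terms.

1/91

There are 14! = 87178291200 arrangements.
Place J and U at the ends in 2 ways, arrange the remaining 12 in 12! = 479001600 ways: 2·479001600 = 958003200.
Probability = 958003200/87178291200 = 1/91.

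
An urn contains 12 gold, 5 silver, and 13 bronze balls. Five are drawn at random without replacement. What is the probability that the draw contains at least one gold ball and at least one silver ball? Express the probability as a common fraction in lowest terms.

2105/3654

There are C(30,5) = 142506 possible draws.
By inclusion-exclusion on the complements, draws missing all gold or all silver: C(18,5) + C(25,5) − C(13,5) = 8568 + 53130 − 1287 = 60411.
So draws with at least one of each: 142506 − 60411 = 82095, probability 82095/142506 = 2105/3654.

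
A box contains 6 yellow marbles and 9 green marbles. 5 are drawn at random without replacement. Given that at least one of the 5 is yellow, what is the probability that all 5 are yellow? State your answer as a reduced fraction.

2/959

Work in counts. Selections with at least one yellow: C(15,5) − C(9,5) = 3003 − 126 = 2877.
Of those, selections where all 5 are yellow: C(6,5) = 6.
Conditional probability = 6/2877 = 2/959.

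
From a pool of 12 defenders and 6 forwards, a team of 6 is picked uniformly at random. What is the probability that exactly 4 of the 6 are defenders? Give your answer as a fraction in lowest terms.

The sample space is all 6-subsets of the 18: C(18,6) = 18564.
Selections with exactly 4 defenders: choose 4 of the 12 defenders and 2 of the 6 forwards, C(12,4)·C(6,2) = 495·15 = 7425.
Probability = 7425/18564 = 2475/6188.

2475/6188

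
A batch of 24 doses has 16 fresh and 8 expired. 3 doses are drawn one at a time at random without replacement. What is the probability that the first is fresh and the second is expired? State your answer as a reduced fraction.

16/69

Multiply the conditional probabilities at each draw: 16/24 · 8/23 = 128/552 = 16/69.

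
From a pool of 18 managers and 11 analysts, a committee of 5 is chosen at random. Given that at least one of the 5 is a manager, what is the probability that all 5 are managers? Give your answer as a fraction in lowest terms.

408/5633

Work in counts. Selections with at least one manager: C(29,5) − C(11,5) = 118755 − 462 = 118293.
Of those, selections where all 5 are managers: C(18,5) = 8568.
Conditional probability = 8568/118293 = 408/5633.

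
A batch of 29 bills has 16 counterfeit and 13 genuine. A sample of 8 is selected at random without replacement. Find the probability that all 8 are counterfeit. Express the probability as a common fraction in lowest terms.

2/667

There are C(29,8) = 4292145 possible selections.
Selections with all counterfeit: C(16,8) = 12870.
Probability = 12870/4292145 = 2/667.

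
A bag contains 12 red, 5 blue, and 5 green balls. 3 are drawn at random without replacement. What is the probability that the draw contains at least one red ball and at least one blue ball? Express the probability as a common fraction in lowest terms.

75/154

There are C(22,3) = 1540 possible draws.
By inclusion-exclusion on the complements, draws missing all red or all blue: C(10,3) + C(17,3) − C(5,3) = 120 + 680 − 10 = 790.
So draws with at least one of each: 1540 − 790 = 750, probability 750/1540 = 75/154.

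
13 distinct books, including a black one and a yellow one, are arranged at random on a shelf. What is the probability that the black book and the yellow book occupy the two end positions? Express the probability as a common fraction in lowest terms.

There are 13! = 6227020800 arrangements.
Place the black book and the yellow book at the ends in 2 ways, arrange the remaining 11 in 11! = 39916800 ways: 2·39916800 = 79833600.
Probability = 79833600/6227020800 = 1/78.

1/78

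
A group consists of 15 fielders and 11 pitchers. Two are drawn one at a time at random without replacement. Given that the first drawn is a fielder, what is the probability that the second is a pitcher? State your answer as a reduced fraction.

11/25

After removing one fielder, 25 remain: 14 fielders and 11 pitchers.
So the probability the next is a pitcher is 11/25.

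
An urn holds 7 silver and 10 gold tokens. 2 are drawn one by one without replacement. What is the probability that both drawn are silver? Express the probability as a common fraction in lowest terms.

Multiply the conditional probabilities at each draw: 7/17 · 6/16 = 42/272 = 21/136.

21/136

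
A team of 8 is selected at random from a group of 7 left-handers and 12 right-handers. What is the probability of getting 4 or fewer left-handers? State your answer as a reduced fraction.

There are C(19,8) = 75582 ways to choose the 8.
Count the complement (more than 4 left-handers): C(7,5)·C(12,3) + C(7,6)·C(12,2) + C(7,7)·C(12,1) = 4620 + 462 + 12 = 5094.
Probability = 1 − 5094/75582 = 70488/75582 = 3916/4199.

3916/4199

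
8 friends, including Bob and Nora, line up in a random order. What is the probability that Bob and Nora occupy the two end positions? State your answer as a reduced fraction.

There are 8! = 40320 arrangements.
Place Bob and Nora at the ends in 2 ways, arrange the remaining 6 in 6! = 720 ways: 2·720 = 1440.
Probability = 1440/40320 = 1/28.

1/28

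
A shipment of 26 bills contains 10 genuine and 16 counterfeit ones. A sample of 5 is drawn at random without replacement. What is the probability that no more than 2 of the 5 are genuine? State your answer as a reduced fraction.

Total selections: C(26,5) = 65780.
Favorable selections (no more than 2 genuine): C(10,0)·C(16,5) + C(10,1)·C(16,4) + C(10,2)·C(16,3) = 4368 + 18200 + 25200 = 47768.
Probability = 47768/65780 = 11942/16445.

11942/16445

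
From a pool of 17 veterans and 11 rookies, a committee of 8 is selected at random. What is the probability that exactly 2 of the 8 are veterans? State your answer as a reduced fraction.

There are C(28,8) = 3108105 ways to choose 8 from 28.
Selections with exactly 2 veterans: choose 2 of the 17 veterans and 6 of the 11 rookies, C(17,2)·C(11,6) = 136·462 = 62832.
Probability = 62832/3108105 = 272/13455.

272/13455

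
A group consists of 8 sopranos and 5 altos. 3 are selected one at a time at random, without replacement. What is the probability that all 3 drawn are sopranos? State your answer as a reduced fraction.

Multiply the conditional probabilities at each draw: 8/13 · 7/12 · 6/11 = 336/1716 = 28/143.

28/143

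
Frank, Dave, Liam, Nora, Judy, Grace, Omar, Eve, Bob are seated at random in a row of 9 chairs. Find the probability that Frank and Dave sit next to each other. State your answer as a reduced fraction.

There are 9! = 362880 arrangements.
Treat Frank and Dave as a block: 8! arrangements of the blocks × 2 orders within the block = 2·40320 = 80640.
Probability = 80640/362880 = 2/9.

2/9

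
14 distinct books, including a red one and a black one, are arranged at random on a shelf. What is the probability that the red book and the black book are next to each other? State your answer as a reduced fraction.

There are 14! = 87178291200 arrangements.
Treat the red book and the black book as a block: 13! arrangements of the blocks × 2 orders within the block = 2·6227020800 = 12454041600.
Probability = 12454041600/87178291200 = 1/7.

1/7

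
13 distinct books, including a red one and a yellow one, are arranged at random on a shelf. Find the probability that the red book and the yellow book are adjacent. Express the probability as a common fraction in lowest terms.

2/13

There are 13! = 6227020800 arrangements.
Treat the red book and the yellow book as a block: 12! arrangements of the blocks × 2 orders within the block = 2·479001600 = 958003200.
Probability = 958003200/6227020800 = 2/13.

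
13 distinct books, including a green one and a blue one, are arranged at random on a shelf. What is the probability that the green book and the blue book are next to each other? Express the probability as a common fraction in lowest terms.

2/13

There are 13! = 6227020800 arrangements.
Treat the green book and the blue book as a block: 12! arrangements of the blocks × 2 orders within the block = 2·479001600 = 958003200.
Probability = 958003200/6227020800 = 2/13.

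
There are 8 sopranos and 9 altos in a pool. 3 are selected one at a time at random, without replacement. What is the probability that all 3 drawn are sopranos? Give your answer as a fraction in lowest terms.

Multiply the conditional probabilities at each draw: 8/17 · 7/16 · 6/15 = 336/4080 = 7/85.

7/85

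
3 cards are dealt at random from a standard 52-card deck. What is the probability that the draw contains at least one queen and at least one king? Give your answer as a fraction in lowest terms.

188/5525

There are C(52,3) = 22100 possible draws.
By inclusion-exclusion on the complements, draws missing all queens or all kings: C(48,3) + C(48,3) − C(44,3) = 17296 + 17296 − 13244 = 21348.
So draws with at least one of each: 22100 − 21348 = 752, probability 752/22100 = 188/5525.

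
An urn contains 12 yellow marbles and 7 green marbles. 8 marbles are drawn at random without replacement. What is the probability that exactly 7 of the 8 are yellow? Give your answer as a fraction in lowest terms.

308/4199

There are C(19,8) = 75582 ways to choose 8 from 19.
Selections with exactly 7 yellow: choose 7 of the 12 yellow and 1 of the 7 green, C(12,7)·C(7,1) = 792·7 = 5544.
Probability = 5544/75582 = 308/4199.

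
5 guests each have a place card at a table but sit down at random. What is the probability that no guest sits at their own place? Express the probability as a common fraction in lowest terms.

11/30

There are 5! = 120 seatings.
By inclusion-exclusion, seatings with no fixed points: C(5,0)·5! − C(5,1)·4! + C(5,2)·3! − C(5,3)·2! + C(5,4)·1! − C(5,5)·0! = 44.
Probability = 44/120 = 11/30.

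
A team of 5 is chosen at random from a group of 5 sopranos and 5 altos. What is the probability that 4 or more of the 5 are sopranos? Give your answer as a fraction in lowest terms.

There are C(10,5) = 252 ways to choose the 5.
Favorable selections (4 or more sopranos): C(5,4)·C(5,1) + C(5,5)·C(5,0) = 25 + 1 = 26.
Probability = 26/252 = 13/126.

13/126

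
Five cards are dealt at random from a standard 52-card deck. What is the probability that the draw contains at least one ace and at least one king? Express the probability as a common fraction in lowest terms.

6509/64974

There are C(52,5) = 2598960 possible draws.
By inclusion-exclusion on the complements, draws missing all aces or all kings: C(48,5) + C(48,5) − C(44,5) = 1712304 + 1712304 − 1086008 = 2338600.
So draws with at least one of each: 2598960 − 2338600 = 260360, probability 260360/2598960 = 6509/64974.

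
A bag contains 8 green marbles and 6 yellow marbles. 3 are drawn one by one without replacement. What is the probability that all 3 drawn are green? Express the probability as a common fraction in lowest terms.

2/13

Multiply the conditional probabilities at each draw: 8/14 · 7/13 · 6/12 = 336/2184 = 2/13.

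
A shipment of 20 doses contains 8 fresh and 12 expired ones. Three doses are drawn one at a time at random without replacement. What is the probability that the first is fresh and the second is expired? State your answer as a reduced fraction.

24/95

Multiply the conditional probabilities at each draw: 8/20 · 12/19 = 96/380 = 24/95.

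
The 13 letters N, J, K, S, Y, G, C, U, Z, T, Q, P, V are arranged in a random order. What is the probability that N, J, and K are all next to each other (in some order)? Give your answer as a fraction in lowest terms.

There are 13! = 6227020800 arrangements.
Treat the three as one block: 11! placements × 3! orders within the block = 39916800·6 = 239500800.
Probability = 239500800/6227020800 = 1/26.

1/26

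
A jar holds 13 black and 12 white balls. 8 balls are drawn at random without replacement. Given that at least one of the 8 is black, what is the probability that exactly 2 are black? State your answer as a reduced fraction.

1/15

Work in counts. Selections with at least one black: C(25,8) − C(12,8) = 1081575 − 495 = 1081080.
Of those, selections where exactly 2 are black: C(13,2)·C(12,6) = 78·924 = 72072.
Conditional probability = 72072/1081080 = 1/15.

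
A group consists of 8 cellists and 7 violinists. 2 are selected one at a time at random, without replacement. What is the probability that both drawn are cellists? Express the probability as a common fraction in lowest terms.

4/15

Multiply the conditional probabilities at each draw: 8/15 · 7/14 = 56/210 = 4/15.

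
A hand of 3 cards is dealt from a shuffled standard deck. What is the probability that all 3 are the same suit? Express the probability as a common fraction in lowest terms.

There are C(52,3) = 22100 possible 3-card hands.
Hands of one suit: 4 suits × C(13,3) = 4·286 = 1144.
Probability = 1144/22100 = 22/425.

22/425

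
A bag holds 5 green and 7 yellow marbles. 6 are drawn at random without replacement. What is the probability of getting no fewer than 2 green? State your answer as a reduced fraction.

29/33

There are C(12,6) = 924 ways to choose the 6.
Count the complement (fewer than 2 green): C(5,0)·C(7,6) + C(5,1)·C(7,5) = 7 + 105 = 112.
Probability = 1 − 112/924 = 812/924 = 29/33.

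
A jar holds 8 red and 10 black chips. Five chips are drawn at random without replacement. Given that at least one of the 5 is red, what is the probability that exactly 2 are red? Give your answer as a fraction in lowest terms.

40/99

Work in counts. Selections with at least one red: C(18,5) − C(10,5) = 8568 − 252 = 8316.
Of those, selections where exactly 2 are red: C(8,2)·C(10,3) = 28·120 = 3360.
Conditional probability = 3360/8316 = 40/99.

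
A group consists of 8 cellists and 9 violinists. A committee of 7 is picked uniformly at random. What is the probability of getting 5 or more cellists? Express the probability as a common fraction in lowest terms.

Total selections: C(17,7) = 19448.
Favorable selections (5 or more cellists): C(8,5)·C(9,2) + C(8,6)·C(9,1) + C(8,7)·C(9,0) = 2016 + 252 + 8 = 2276.
Probability = 2276/19448 = 569/4862.

569/4862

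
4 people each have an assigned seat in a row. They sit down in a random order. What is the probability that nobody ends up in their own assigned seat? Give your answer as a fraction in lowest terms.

There are 4! = 24 seatings.
By inclusion-exclusion, seatings with no fixed points: C(4,0)·4! − C(4,1)·3! + C(4,2)·2! − C(4,3)·1! + C(4,4)·0! = 9.
Probability = 9/24 = 3/8.

3/8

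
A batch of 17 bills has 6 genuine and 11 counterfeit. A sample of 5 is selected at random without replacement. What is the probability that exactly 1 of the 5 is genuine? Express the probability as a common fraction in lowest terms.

There are C(17,5) = 6188 ways to choose 5 from 17.
Selections with exactly 1 genuine: choose 1 of the 6 genuine and 4 of the 11 counterfeit, C(6,1)·C(11,4) = 6·330 = 1980.
Probability = 1980/6188 = 495/1547.

495/1547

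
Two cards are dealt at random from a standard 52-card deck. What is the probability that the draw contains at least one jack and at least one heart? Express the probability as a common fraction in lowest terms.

29/442

There are C(52,2) = 1326 possible draws.
By inclusion-exclusion on the complements, draws missing all jacks or all hearts: C(48,2) + C(39,2) − C(36,2) = 1128 + 741 − 630 = 1239.
So draws with at least one of each: 1326 − 1239 = 87, probability 87/1326 = 29/442.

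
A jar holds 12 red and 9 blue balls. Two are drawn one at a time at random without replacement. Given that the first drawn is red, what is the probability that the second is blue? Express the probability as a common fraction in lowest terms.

After removing one red, 20 remain: 11 red and 9 blue.
So the probability the next is blue is 9/20.

9/20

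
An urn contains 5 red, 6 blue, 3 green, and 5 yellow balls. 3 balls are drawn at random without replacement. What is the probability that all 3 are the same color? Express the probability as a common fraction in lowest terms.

41/969

There are C(19,3) = 969 ways to draw 3 balls.
All same color: C(5,3) + C(6,3) + C(3,3) + C(5,3) = 10 + 20 + 1 + 10 = 41.
Probability = 41/969.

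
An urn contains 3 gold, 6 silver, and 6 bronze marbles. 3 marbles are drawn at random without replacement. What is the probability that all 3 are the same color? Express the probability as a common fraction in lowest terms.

There are C(15,3) = 455 ways to draw 3 marbles.
All same color: C(3,3) + C(6,3) + C(6,3) = 1 + 20 + 20 = 41.
Probability = 41/455.

41/455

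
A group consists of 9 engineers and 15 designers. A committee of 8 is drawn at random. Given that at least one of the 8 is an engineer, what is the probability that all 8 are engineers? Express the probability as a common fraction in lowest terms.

1/81004

Work in counts. Selections with at least one engineer: C(24,8) − C(15,8) = 735471 − 6435 = 729036.
Of those, selections where all 8 are engineers: C(9,8) = 9.
Conditional probability = 9/729036 = 1/81004.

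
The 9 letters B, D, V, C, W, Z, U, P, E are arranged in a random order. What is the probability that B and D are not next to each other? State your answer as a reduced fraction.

7/9

There are 9! = 362880 arrangements.
Arrangements with B and D adjacent: 2·8! = 80640.
So not adjacent: 362880 − 80640 = 282240, probability 282240/362880 = 7/9.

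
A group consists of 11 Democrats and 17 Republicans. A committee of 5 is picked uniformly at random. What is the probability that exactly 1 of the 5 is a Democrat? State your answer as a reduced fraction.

There are C(28,5) = 98280 ways to choose 5 from 28.
Selections with exactly 1 Democrat: choose 1 of the 11 Democrats and 4 of the 17 Republicans, C(11,1)·C(17,4) = 11·2380 = 26180.
Probability = 26180/98280 = 187/702.

187/702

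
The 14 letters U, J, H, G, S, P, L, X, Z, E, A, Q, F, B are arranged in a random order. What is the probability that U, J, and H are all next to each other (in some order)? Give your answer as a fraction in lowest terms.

There are 14! = 87178291200 arrangements.
Treat the three as one block: 12! placements × 3! orders within the block = 479001600·6 = 2874009600.
Probability = 2874009600/87178291200 = 3/91.

3/91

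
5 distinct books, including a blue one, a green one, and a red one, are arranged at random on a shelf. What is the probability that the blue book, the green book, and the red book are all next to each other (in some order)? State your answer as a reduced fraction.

There are 5! = 120 arrangements.
Treat the three as one block: 3! placements × 3! orders within the block = 6·6 = 36.
Probability = 36/120 = 3/10.

3/10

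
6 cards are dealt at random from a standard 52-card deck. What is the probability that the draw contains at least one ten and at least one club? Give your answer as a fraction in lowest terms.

6772177/20358520

There are C(52,6) = 20358520 possible draws.
By inclusion-exclusion on the complements, draws missing all tens or all clubs: C(48,6) + C(39,6) − C(36,6) = 12271512 + 3262623 − 1947792 = 13586343.
So draws with at least one of each: 20358520 − 13586343 = 6772177, probability 6772177/20358520.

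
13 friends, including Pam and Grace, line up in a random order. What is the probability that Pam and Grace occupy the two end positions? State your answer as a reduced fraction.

1/78

There are 13! = 6227020800 arrangements.
Place Pam and Grace at the ends in 2 ways, arrange the remaining 11 in 11! = 39916800 ways: 2·39916800 = 79833600.
Probability = 79833600/6227020800 = 1/78.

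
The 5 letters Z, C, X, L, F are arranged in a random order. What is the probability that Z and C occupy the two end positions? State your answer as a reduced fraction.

1/10

There are 5! = 120 arrangements.
Place Z and C at the ends in 2 ways, arrange the remaining 3 in 3! = 6 ways: 2·6 = 12.
Probability = 12/120 = 1/10.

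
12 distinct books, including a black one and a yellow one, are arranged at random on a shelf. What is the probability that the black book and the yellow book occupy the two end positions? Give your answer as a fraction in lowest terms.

1/66

There are 12! = 479001600 arrangements.
Place the black book and the yellow book at the ends in 2 ways, arrange the remaining 10 in 10! = 3628800 ways: 2·3628800 = 7257600.
Probability = 7257600/479001600 = 1/66.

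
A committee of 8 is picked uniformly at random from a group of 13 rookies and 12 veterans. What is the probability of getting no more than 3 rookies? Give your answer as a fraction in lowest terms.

125/437

There are C(25,8) = 1081575 ways to choose the 8.
Favorable selections (no more than 3 rookies): C(13,0)·C(12,8) + C(13,1)·C(12,7) + C(13,2)·C(12,6) + C(13,3)·C(12,5) = 495 + 10296 + 72072 + 226512 = 309375.
Probability = 309375/1081575 = 125/437.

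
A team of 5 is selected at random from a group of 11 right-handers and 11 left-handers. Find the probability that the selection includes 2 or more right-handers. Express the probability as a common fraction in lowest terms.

337/399

Total selections: C(22,5) = 26334.
Count the complement (fewer than 2 right-handers): C(11,0)·C(11,5) + C(11,1)·C(11,4) = 462 + 3630 = 4092.
Probability = 1 − 4092/26334 = 22242/26334 = 337/399.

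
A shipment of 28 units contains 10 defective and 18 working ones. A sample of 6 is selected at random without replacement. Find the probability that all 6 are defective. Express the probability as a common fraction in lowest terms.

There are C(28,6) = 376740 possible selections.
Selections with all defective: C(10,6) = 210.
Probability = 210/376740 = 1/1794.

1/1794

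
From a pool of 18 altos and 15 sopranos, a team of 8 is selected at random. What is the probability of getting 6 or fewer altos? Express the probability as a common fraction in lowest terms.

57107/59334

There are C(33,8) = 13884156 ways to choose the 8.
Count the complement (more than 6 altos): C(18,7)·C(15,1) + C(18,8)·C(15,0) = 477360 + 43758 = 521118.
Probability = 1 − 521118/13884156 = 13363038/13884156 = 57107/59334.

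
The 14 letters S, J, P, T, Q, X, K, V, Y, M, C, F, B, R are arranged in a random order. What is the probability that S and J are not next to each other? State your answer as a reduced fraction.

There are 14! = 87178291200 arrangements.
Arrangements with S and J adjacent: 2·13! = 12454041600.
So not adjacent: 87178291200 − 12454041600 = 74724249600, probability 74724249600/87178291200 = 6/7.

6/7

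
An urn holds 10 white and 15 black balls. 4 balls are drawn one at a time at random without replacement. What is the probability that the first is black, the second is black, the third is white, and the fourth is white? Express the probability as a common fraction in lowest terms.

63/1012

Multiply the conditional probabilities at each draw: 15/25 · 14/24 · 10/23 · 9/22 = 18900/303600 = 63/1012.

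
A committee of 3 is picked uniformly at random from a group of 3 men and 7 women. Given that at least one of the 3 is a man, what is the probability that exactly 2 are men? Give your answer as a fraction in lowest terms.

21/85

Work in counts. Selections with at least one man: C(10,3) − C(7,3) = 120 − 35 = 85.
Of those, selections where exactly 2 are men: C(3,2)·C(7,1) = 3·7 = 21.
Conditional probability = 21/85.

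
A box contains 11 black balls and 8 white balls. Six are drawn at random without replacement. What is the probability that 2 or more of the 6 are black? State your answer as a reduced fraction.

Total selections: C(19,6) = 27132.
Count the complement (fewer than 2 black): C(11,0)·C(8,6) + C(11,1)·C(8,5) = 28 + 616 = 644.
Probability = 1 − 644/27132 = 26488/27132 = 946/969.

946/969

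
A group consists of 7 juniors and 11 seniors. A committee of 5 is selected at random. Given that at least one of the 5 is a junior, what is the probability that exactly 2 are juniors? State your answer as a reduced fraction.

165/386

Work in counts. Selections with at least one junior: C(18,5) − C(11,5) = 8568 − 462 = 8106.
Of those, selections where exactly 2 are juniors: C(7,2)·C(11,3) = 21·165 = 3465.
Conditional probability = 3465/8106 = 165/386.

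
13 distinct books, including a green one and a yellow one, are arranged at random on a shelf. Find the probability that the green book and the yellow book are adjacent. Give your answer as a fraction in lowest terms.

There are 13! = 6227020800 arrangements.
Treat the green book and the yellow book as a block: 12! arrangements of the blocks × 2 orders within the block = 2·479001600 = 958003200.
Probability = 958003200/6227020800 = 2/13.

2/13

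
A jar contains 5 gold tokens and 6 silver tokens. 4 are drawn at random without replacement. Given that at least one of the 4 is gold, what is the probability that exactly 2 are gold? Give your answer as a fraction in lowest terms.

Work in counts. Selections with at least one gold: C(11,4) − C(6,4) = 330 − 15 = 315.
Of those, selections where exactly 2 are gold: C(5,2)·C(6,2) = 10·15 = 150.
Conditional probability = 150/315 = 10/21.

10/21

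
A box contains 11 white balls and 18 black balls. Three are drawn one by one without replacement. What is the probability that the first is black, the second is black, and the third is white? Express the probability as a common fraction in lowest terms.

187/1218

Multiply the conditional probabilities at each draw: 18/29 · 17/28 · 11/27 = 3366/21924 = 187/1218.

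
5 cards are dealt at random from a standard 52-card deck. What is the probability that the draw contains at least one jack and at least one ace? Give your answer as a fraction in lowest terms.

There are C(52,5) = 2598960 possible draws.
By inclusion-exclusion on the complements, draws missing all jacks or all aces: C(48,5) + C(48,5) − C(44,5) = 1712304 + 1712304 − 1086008 = 2338600.
So draws with at least one of each: 2598960 − 2338600 = 260360, probability 260360/2598960 = 6509/64974.

6509/64974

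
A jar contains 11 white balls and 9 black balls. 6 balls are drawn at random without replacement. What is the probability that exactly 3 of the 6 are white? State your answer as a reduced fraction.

231/646

There are C(20,6) = 38760 ways to choose 6 from 20.
Selections with exactly 3 white: choose 3 of the 11 white and 3 of the 9 black, C(11,3)·C(9,3) = 165·84 = 13860.
Probability = 13860/38760 = 231/646.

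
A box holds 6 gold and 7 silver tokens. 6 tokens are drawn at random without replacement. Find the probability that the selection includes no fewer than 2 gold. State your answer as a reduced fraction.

Total selections: C(13,6) = 1716.
Count the complement (fewer than 2 gold): C(6,0)·C(7,6) + C(6,1)·C(7,5) = 7 + 126 = 133.
Probability = 1 − 133/1716 = 1583/1716.

1583/1716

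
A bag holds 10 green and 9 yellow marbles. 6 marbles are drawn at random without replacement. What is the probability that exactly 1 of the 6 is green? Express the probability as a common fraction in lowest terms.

15/323

The sample space is all 6-subsets of the 19: C(19,6) = 27132.
Selections with exactly 1 green: choose 1 of the 10 green and 5 of the 9 yellow, C(10,1)·C(9,5) = 10·126 = 1260.
Probability = 1260/27132 = 15/323.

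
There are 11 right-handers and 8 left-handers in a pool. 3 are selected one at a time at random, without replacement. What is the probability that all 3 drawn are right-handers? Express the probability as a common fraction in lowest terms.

Multiply the conditional probabilities at each draw: 11/19 · 10/18 · 9/17 = 990/5814 = 55/323.

55/323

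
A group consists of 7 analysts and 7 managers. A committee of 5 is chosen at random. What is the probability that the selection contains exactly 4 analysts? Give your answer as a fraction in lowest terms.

35/286

There are C(14,5) = 2002 ways to choose 5 from 14.
Selections with exactly 4 analysts: choose 4 of the 7 analysts and 1 of the 7 managers, C(7,4)·C(7,1) = 35·7 = 245.
Probability = 245/2002 = 35/286.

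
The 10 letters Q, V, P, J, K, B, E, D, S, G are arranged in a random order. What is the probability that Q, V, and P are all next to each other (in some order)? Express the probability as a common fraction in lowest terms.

1/15

There are 10! = 3628800 arrangements.
Treat the three as one block: 8! placements × 3! orders within the block = 40320·6 = 241920.
Probability = 241920/3628800 = 1/15.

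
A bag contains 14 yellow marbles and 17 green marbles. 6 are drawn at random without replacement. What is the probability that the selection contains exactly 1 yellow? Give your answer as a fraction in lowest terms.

The sample space is all 6-subsets of the 31: C(31,6) = 736281.
Selections with exactly 1 yellow: choose 1 of the 14 yellow and 5 of the 17 green, C(14,1)·C(17,5) = 14·6188 = 86632.
Probability = 86632/736281 = 952/8091.

952/8091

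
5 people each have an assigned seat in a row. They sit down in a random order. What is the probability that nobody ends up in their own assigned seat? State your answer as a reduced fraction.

There are 5! = 120 seatings.
By inclusion-exclusion, seatings with no fixed points: C(5,0)·5! − C(5,1)·4! + C(5,2)·3! − C(5,3)·2! + C(5,4)·1! − C(5,5)·0! = 44.
Probability = 44/120 = 11/30.

11/30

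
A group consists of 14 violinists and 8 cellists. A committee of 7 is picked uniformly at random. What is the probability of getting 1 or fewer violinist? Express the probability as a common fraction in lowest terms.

There are C(22,7) = 170544 ways to choose the 7.
Favorable selections (1 or fewer violinist): C(14,0)·C(8,7) + C(14,1)·C(8,6) = 8 + 392 = 400.
Probability = 400/170544 = 25/10659.

25/10659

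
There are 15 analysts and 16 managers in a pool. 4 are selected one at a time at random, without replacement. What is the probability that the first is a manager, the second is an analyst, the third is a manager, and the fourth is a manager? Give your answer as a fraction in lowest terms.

60/899

Multiply the conditional probabilities at each draw: 16/31 · 15/30 · 15/29 · 14/28 = 50400/755160 = 60/899.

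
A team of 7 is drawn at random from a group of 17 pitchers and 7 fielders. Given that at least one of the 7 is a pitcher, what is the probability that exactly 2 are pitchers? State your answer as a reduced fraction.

168/20359

Work in counts. Selections with at least one pitcher: C(24,7) − C(7,7) = 346104 − 1 = 346103.
Of those, selections where exactly 2 are pitchers: C(17,2)·C(7,5) = 136·21 = 2856.
Conditional probability = 2856/346103 = 168/20359.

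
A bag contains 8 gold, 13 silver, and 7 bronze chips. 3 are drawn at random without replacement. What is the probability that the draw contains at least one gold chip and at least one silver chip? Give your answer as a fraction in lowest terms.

There are C(28,3) = 3276 possible draws.
By inclusion-exclusion on the complements, draws missing all gold or all silver: C(20,3) + C(15,3) − C(7,3) = 1140 + 455 − 35 = 1560.
So draws with at least one of each: 3276 − 1560 = 1716, probability 1716/3276 = 11/21.

11/21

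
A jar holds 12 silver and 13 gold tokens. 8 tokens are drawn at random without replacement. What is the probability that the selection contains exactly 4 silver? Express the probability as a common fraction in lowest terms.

The sample space is all 8-subsets of the 25: C(25,8) = 1081575.
Selections with exactly 4 silver: choose 4 of the 12 silver and 4 of the 13 gold, C(12,4)·C(13,4) = 495·715 = 353925.
Probability = 353925/1081575 = 143/437.

143/437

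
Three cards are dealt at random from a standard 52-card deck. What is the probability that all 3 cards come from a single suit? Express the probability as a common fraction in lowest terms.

22/425

There are C(52,3) = 22100 possible 3-card hands.
Hands of one suit: 4 suits × C(13,3) = 4·286 = 1144.
Probability = 1144/22100 = 22/425.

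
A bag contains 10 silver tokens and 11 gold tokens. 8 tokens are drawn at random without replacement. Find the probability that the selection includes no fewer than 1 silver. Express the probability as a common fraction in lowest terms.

There are C(21,8) = 203490 ways to choose the 8.
Favorable selections (no fewer than 1 silver): C(10,1)·C(11,7) + C(10,2)·C(11,6) + C(10,3)·C(11,5) + C(10,4)·C(11,4) + C(10,5)·C(11,3) + C(10,6)·C(11,2) + C(10,7)·C(11,1) + C(10,8)·C(11,0) = 3300 + 20790 + 55440 + 69300 + 41580 + 11550 + 1320 + 45 = 203325.
Probability = 203325/203490 = 13555/13566.

13555/13566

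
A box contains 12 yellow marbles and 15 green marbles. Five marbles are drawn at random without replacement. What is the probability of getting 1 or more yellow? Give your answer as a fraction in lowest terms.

Total selections: C(27,5) = 80730.
The complement is all 5 are green: C(15,5) = 3003.
Probability = 1 − 3003/80730 = 77727/80730 = 1993/2070.

1993/2070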